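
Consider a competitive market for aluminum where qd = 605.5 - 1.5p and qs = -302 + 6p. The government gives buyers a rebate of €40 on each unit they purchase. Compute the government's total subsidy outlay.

Pre-subsidy: 605.5 - 1.5p = -302 + 6p gives p* = 121, q* = 424.
With the rebate, buyers effectively pay pb = ps − 40, where ps is the price sellers receive.
Demand in terms of ps becomes qd = 605.5 − 1.5(ps − 40) = 665.5 - 1.5ps. Setting this equal to supply: 665.5 - 1.5ps = -302 + 6ps, so ps = 129.
Buyers pay pb = 129 − 40 = 89; q' = -302 + 6·129 = 472.
Government outlay = subsidy × quantity = 40 × 472 = 18880.

Government cost = €18880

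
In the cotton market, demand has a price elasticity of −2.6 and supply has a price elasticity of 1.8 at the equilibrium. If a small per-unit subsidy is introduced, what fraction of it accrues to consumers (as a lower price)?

Consumer share = 9/22

For a small subsidy around the equilibrium, the benefit split depends on the relative slopes, which at a point are proportional to the elasticities.
Buyer share = εs/(εs + |εd|) = 1.8/(1.8 + 2.6) = 9/22; seller share = |εd|/(εs + |εd|) = 13/22.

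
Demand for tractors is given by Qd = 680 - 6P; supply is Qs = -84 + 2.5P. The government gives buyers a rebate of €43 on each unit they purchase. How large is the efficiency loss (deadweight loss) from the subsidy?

Deadweight loss = 27735/17

Pre-subsidy: 680 - 6P = -84 + 2.5P gives P* = 1528/17, Q* = 2392/17.
With the rebate, buyers effectively pay Pb = Ps − 43, where Ps is the price sellers receive.
Demand in terms of Ps becomes Qd = 680 − 6(Ps − 43) = 938 - 6Ps. Setting this equal to supply: 938 - 6Ps = -84 + 2.5Ps, so Ps = 2044/17.
Buyers pay Pb = 2044/17 − 43 = 1313/17; Q' = -84 + 2.5·(2044/17) = 3682/17.
The subsidy expands output by 3682/17 − 2392/17 = 1290/17 past the efficient level; on those units the gap between marginal cost and willingness to pay runs from 0 up to 43.
DWL = ½ × 43 × 1290/17 = 27735/17.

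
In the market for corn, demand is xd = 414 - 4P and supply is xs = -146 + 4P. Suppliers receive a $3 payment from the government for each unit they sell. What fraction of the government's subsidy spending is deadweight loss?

Pre-subsidy: 414 - 4P = -146 + 4P gives P* = 70, x* = 134.
With the subsidy, sellers receive Ps = Pb + 3 for each unit, where Pb is the price buyers pay.
Supply in terms of Pb becomes xs = -146 + 4(Pb + 3) = -134 + 4Pb. Setting this equal to demand: 414 - 4Pb = -134 + 4Pb, so Pb = 68.5.
Sellers receive Ps = 68.5 + 3 = 71.5; x' = 414 − 4·68.5 = 140.
ΔCS = ½(134 + 140)(70 − 68.5) = 205.5; ΔPS = ½(134 + 140)(71.5 − 70) = 205.5.
Government spending = 3 × 140 = 420.
DWL = ½ × 3 × (140 − 134) = 9; fraction = 9 / 420 = 3/140.

DWL / government spending = 3/140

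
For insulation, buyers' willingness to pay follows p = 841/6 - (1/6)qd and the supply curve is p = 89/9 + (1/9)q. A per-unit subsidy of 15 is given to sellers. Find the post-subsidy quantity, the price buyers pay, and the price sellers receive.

Pre-subsidy: 841/6 - (1/6)q = 89/9 + (1/9)q gives q* = 469 and p* = 62.
With the subsidy, sellers receive ps = pb + 15 for each unit, where pb is the price buyers pay.
On the curves, pb = 841/6 - (1/6)q and ps = 89/9 + (1/9)q; the wedge ps − pb = 15 gives 89/9 + (1/9)q − (841/6 - (1/6)q) = 15, so q' = 523.
Then pb = 841/6 − (1/6)·523 = 53 and ps = 89/9 + (1/9)·523 = 68.

q' = 523; buyers pay 53; sellers receive 68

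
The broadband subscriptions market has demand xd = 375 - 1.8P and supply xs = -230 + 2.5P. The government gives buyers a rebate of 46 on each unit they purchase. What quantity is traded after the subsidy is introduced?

Pre-subsidy: 375 - 1.8P = -230 + 2.5P gives P* = 6050/43, x* = 5235/43.
With the rebate, buyers effectively pay Pb = Ps − 46, where Ps is the price sellers receive.
Demand in terms of Ps becomes xd = 375 − 1.8(Ps − 46) = 457.8 - 1.8Ps. Setting this equal to supply: 457.8 - 1.8Ps = -230 + 2.5Ps, so Ps = 6878/43.
Buyers pay Pb = 6878/43 − 46 = 4900/43; x' = -230 + 2.5·(6878/43) = 7305/43.

x' = 7305/43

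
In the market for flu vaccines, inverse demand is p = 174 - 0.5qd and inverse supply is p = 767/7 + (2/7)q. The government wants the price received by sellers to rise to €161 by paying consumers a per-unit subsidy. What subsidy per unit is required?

At a seller price of 161, quantity supplied is -383.5 + 3.5·161 = 180.
Buyers absorb 180 only when they pay pb = 174 − 0.5·180 = 84.
s = ps − pb = 161 − 84 = 77.

Required subsidy s = €77 per unit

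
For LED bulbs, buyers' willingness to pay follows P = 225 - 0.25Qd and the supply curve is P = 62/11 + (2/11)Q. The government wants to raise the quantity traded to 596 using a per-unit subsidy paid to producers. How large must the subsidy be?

At Q = 596, from the demand curve buyers pay Pb = 225 − 0.25·596 = 76; from the supply curve sellers need Ps = 62/11 + (2/11)·596 = 114.
The subsidy must fill the gap: s = Ps − Pb = 114 − 76 = 38.

Required subsidy s = 38 per unit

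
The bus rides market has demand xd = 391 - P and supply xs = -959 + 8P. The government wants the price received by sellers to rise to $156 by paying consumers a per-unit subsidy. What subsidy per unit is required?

At a seller price of 156, quantity supplied is -959 + 8·156 = 289.
Buyers absorb 289 only when they pay Pb with 391 − 1·Pb = 289, i.e. Pb = 102.
s = Ps − Pb = 156 − 102 = 54.

Required subsidy s = $54 per unit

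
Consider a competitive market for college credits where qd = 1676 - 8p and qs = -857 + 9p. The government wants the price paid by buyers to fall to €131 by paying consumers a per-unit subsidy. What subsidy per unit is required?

Required subsidy s = €34 per unit

At a buyer price of 131, quantity demanded is 1676 − 8·131 = 628.
Sellers supply 628 only when they receive ps with -857 + 9·ps = 628, i.e. ps = 165.
s = ps − pb = 165 − 131 = 34.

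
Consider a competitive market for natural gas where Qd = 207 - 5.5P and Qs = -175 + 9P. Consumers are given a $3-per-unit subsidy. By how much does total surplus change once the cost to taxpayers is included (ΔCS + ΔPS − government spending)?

Pre-subsidy: 207 - 5.5P = -175 + 9P gives P* = 764/29, Q* = 1801/29.
With the rebate, buyers effectively pay Pb = Ps − 3, where Ps is the price sellers receive.
Demand in terms of Ps becomes Qd = 207 − 5.5(Ps − 3) = 223.5 - 5.5Ps. Setting this equal to supply: 223.5 - 5.5Ps = -175 + 9Ps, so Ps = 797/29.
Buyers pay Pb = 797/29 − 3 = 710/29; Q' = -175 + 9·(797/29) = 2098/29.
ΔCS = ½(1801/29 + 2098/29)(764/29 − 710/29) = 105273/841; ΔPS = ½(1801/29 + 2098/29)(797/29 − 764/29) = 128667/1682.
Government spending = 3 × 2098/29 = 6294/29.
Net change = 105273/841 + 128667/1682 − 6294/29 = -891/58. The loss equals the DWL triangle ½·3·297/29.

Net change in total surplus = -891/58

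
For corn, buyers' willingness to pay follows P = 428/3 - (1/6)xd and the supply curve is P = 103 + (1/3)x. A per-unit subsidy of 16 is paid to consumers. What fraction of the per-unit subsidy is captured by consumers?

Pre-subsidy: 428/3 - (1/6)x = 103 + (1/3)x gives x* = 238/3 and P* = 1165/9.
With the rebate, buyers effectively pay Pb = Ps − 16, where Ps is the price sellers receive.
On the curves, Pb = 428/3 - (1/6)x and Ps = 103 + (1/3)x; the wedge Ps − Pb = 16 gives 103 + (1/3)x − (428/3 - (1/6)x) = 16, so x' = 334/3.
Then Pb = 428/3 − (1/6)·(334/3) = 1117/9 and Ps = 103 + (1/3)·(334/3) = 1261/9.
Buyers' price falls by P* − Pb = 1165/9 − 1117/9 = 16/3; sellers' price rises by Ps − P* = 1261/9 − 1165/9 = 32/3.
So consumers capture (16/3)/16 = 1/3 of each unit of subsidy.

Consumer share = 1/3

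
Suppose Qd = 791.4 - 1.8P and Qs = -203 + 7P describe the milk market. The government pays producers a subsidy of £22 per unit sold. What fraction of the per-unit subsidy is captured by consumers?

Pre-subsidy: 791.4 - 1.8P = -203 + 7P gives P* = 113, Q* = 588.
With the subsidy, sellers receive Ps = Pb + 22 for each unit, where Pb is the price buyers pay.
Supply in terms of Pb becomes Qs = -203 + 7(Pb + 22) = -49 + 7Pb. Setting this equal to demand: 791.4 - 1.8Pb = -49 + 7Pb, so Pb = 95.5.
Sellers receive Ps = 95.5 + 22 = 117.5; Q' = 791.4 − 1.8·95.5 = 619.5.
Buyers' price falls by P* − Pb = 113 − 95.5 = 17.5; sellers' price rises by Ps − P* = 117.5 − 113 = 4.5.
So consumers capture 17.5/22 = 35/44 of each unit of subsidy.

Consumer share = 35/44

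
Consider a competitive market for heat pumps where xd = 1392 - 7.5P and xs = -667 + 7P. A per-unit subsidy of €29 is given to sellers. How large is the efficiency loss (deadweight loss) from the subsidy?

Deadweight loss = €1522.5

Pre-subsidy: 1392 - 7.5P = -667 + 7P gives P* = 142, x* = 327.
With the subsidy, sellers receive Ps = Pb + 29 for each unit, where Pb is the price buyers pay.
Supply in terms of Pb becomes xs = -667 + 7(Pb + 29) = -464 + 7Pb. Setting this equal to demand: 1392 - 7.5Pb = -464 + 7Pb, so Pb = 128.
Sellers receive Ps = 128 + 29 = 157; x' = 1392 − 7.5·128 = 432.
The subsidy expands output by 432 − 327 = 105 past the efficient level; on those units the gap between marginal cost and willingness to pay runs from 0 up to 29.
DWL = ½ × 29 × 105 = 1522.5.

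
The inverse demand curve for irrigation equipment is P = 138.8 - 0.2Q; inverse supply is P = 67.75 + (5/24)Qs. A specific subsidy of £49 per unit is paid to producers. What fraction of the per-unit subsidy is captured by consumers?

Pre-subsidy: 138.8 - 0.2Q = 67.75 + (5/24)Q gives Q* = 174 and P* = 104.
With the subsidy, sellers receive Ps = Pb + 49 for each unit, where Pb is the price buyers pay.
On the curves, Pb = 138.8 - 0.2Q and Ps = 67.75 + (5/24)Q; the wedge Ps − Pb = 49 gives 67.75 + (5/24)Q − (138.8 - 0.2Q) = 49, so Q' = 294.
Then Pb = 138.8 − 0.2·294 = 80 and Ps = 67.75 + (5/24)·294 = 129.
Buyers' price falls by P* − Pb = 104 − 80 = 24; sellers' price rises by Ps − P* = 129 − 104 = 25.
So consumers capture 24/49 = 24/49 of each unit of subsidy.

Consumer share = 24/49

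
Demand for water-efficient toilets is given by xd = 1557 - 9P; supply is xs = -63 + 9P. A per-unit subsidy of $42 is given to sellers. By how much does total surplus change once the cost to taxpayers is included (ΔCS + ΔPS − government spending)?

Net change in total surplus = -$3969

Pre-subsidy: 1557 - 9P = -63 + 9P gives P* = 90, x* = 747.
With the subsidy, sellers receive Ps = Pb + 42 for each unit, where Pb is the price buyers pay.
Supply in terms of Pb becomes xs = -63 + 9(Pb + 42) = 315 + 9Pb. Setting this equal to demand: 1557 - 9Pb = 315 + 9Pb, so Pb = 69.
Sellers receive Ps = 69 + 42 = 111; x' = 1557 − 9·69 = 936.
ΔCS = ½(747 + 936)(90 − 69) = 17671.5; ΔPS = ½(747 + 936)(111 − 90) = 17671.5.
Government spending = 42 × 936 = 39312.
Net change = 17671.5 + 17671.5 − 39312 = -3969. The loss equals the DWL triangle ½·42·189.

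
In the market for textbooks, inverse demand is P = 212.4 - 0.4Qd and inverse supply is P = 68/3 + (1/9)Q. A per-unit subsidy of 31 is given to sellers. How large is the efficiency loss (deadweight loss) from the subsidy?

Pre-subsidy: 212.4 - 0.4Q = 68/3 + (1/9)Q gives Q* = 8538/23 and P* = 1470/23.
With the subsidy, sellers receive Ps = Pb + 31 for each unit, where Pb is the price buyers pay.
On the curves, Pb = 212.4 - 0.4Q and Ps = 68/3 + (1/9)Q; the wedge Ps − Pb = 31 gives 68/3 + (1/9)Q − (212.4 - 0.4Q) = 31, so Q' = 9933/23.
Then Pb = 212.4 − 0.4·(9933/23) = 912/23 and Ps = 68/3 + (1/9)·(9933/23) = 1625/23.
The subsidy expands output by 9933/23 − 8538/23 = 1395/23 past the efficient level; on those units the gap between marginal cost and willingness to pay runs from 0 up to 31.
DWL = ½ × 31 × 1395/23 = 43245/46.

Deadweight loss = 43245/46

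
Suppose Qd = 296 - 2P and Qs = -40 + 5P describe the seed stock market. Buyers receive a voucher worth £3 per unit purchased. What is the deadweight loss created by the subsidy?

Pre-subsidy: 296 - 2P = -40 + 5P gives P* = 48, Q* = 200.
With the rebate, buyers effectively pay Pb = Ps − 3, where Ps is the price sellers receive.
Demand in terms of Ps becomes Qd = 296 − 2(Ps − 3) = 302 - 2Ps. Setting this equal to supply: 302 - 2Ps = -40 + 5Ps, so Ps = 342/7.
Buyers pay Pb = 342/7 − 3 = 321/7; Q' = -40 + 5·(342/7) = 1430/7.
The subsidy expands output by 1430/7 − 200 = 30/7 past the efficient level; on those units the gap between marginal cost and willingness to pay runs from 0 up to 3.
DWL = ½ × 3 × 30/7 = 45/7.

Deadweight loss = 45/7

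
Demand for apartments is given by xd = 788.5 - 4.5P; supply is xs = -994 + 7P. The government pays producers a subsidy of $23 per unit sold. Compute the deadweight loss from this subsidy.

Deadweight loss = $724.5

Pre-subsidy: 788.5 - 4.5P = -994 + 7P gives P* = 155, x* = 91.
With the subsidy, sellers receive Ps = Pb + 23 for each unit, where Pb is the price buyers pay.
Supply in terms of Pb becomes xs = -994 + 7(Pb + 23) = -833 + 7Pb. Setting this equal to demand: 788.5 - 4.5Pb = -833 + 7Pb, so Pb = 141.
Sellers receive Ps = 141 + 23 = 164; x' = 788.5 − 4.5·141 = 154.
The subsidy expands output by 154 − 91 = 63 past the efficient level; on those units the gap between marginal cost and willingness to pay runs from 0 up to 23.
DWL = ½ × 23 × 63 = 724.5.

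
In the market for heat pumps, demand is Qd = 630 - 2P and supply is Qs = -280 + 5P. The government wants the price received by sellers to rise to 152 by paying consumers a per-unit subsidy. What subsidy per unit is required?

At a seller price of 152, quantity supplied is -280 + 5·152 = 480.
Buyers absorb 480 only when they pay Pb with 630 − 2·Pb = 480, i.e. Pb = 75.
s = Ps − Pb = 152 − 75 = 77.

Required subsidy s = 77 per unit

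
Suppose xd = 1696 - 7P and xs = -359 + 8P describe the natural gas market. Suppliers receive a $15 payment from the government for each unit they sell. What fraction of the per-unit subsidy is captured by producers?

Producer share = 7/15

Pre-subsidy: 1696 - 7P = -359 + 8P gives P* = 137, x* = 737.
With the subsidy, sellers receive Ps = Pb + 15 for each unit, where Pb is the price buyers pay.
Supply in terms of Pb becomes xs = -359 + 8(Pb + 15) = -239 + 8Pb. Setting this equal to demand: 1696 - 7Pb = -239 + 8Pb, so Pb = 129.
Sellers receive Ps = 129 + 15 = 144; x' = 1696 − 7·129 = 793.
Buyers' price falls by P* − Pb = 137 − 129 = 8; sellers' price rises by Ps − P* = 144 − 137 = 7.
So producers capture 7/15 = 7/15 of each unit of subsidy.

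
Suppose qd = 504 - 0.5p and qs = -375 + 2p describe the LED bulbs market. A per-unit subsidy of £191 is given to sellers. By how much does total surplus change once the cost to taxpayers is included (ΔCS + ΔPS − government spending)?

Pre-subsidy: 504 - 0.5p = -375 + 2p gives p* = 351.6, q* = 328.2.
With the subsidy, sellers receive ps = pb + 191 for each unit, where pb is the price buyers pay.
Supply in terms of pb becomes qs = -375 + 2(pb + 191) = 7 + 2pb. Setting this equal to demand: 504 - 0.5pb = 7 + 2pb, so pb = 198.8.
Sellers receive ps = 198.8 + 191 = 389.8; q' = 504 − 0.5·198.8 = 404.6.
ΔCS = ½(328.2 + 404.6)(351.6 − 198.8) = 55985.92; ΔPS = ½(328.2 + 404.6)(389.8 − 351.6) = 13996.48.
Government spending = 191 × 404.6 = 77278.6.
Net change = 55985.92 + 13996.48 − 77278.6 = -7296.2. The loss equals the DWL triangle ½·191·76.4.

Net change in total surplus = -£7296.2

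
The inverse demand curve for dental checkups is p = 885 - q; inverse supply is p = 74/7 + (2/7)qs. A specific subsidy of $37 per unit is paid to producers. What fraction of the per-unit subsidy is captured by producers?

Pre-subsidy: 885 - q = 74/7 + (2/7)q gives q* = 6121/9 and p* = 1844/9.
With the subsidy, sellers receive ps = pb + 37 for each unit, where pb is the price buyers pay.
On the curves, pb = 885 - q and ps = 74/7 + (2/7)q; the wedge ps − pb = 37 gives 74/7 + (2/7)q − (885 - q) = 37, so q' = 6380/9.
Then pb = 885 − 1·(6380/9) = 1585/9 and ps = 74/7 + (2/7)·(6380/9) = 1918/9.
Buyers' price falls by p* − pb = 1844/9 − 1585/9 = 259/9; sellers' price rises by ps − p* = 1918/9 − 1844/9 = 74/9.
So producers capture (74/9)/37 = 2/9 of each unit of subsidy.

Producer share = 2/9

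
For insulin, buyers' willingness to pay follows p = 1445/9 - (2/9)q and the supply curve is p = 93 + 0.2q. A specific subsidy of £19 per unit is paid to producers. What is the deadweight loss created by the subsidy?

Deadweight loss = £427.5

Pre-subsidy: 1445/9 - (2/9)q = 93 + 0.2q gives q* = 160 and p* = 125.
With the subsidy, sellers receive ps = pb + 19 for each unit, where pb is the price buyers pay.
On the curves, pb = 1445/9 - (2/9)q and ps = 93 + 0.2q; the wedge ps − pb = 19 gives 93 + 0.2q − (1445/9 - (2/9)q) = 19, so q' = 205.
Then pb = 1445/9 − (2/9)·205 = 115 and ps = 93 + 0.2·205 = 134.
The subsidy expands output by 205 − 160 = 45 past the efficient level; on those units the gap between marginal cost and willingness to pay runs from 0 up to 19.
DWL = ½ × 19 × 45 = 427.5.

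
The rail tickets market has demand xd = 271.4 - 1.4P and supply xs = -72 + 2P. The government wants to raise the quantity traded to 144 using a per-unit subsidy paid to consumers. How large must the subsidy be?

Required subsidy s = 17 per unit

At x = 144, invert demand for the buyer price: Pb = (271.4 − 144)/1.4 = 91; invert supply for the seller price: Ps = (144 − (-72))/2 = 108.
The subsidy must fill the gap: s = Ps − Pb = 108 − 91 = 17.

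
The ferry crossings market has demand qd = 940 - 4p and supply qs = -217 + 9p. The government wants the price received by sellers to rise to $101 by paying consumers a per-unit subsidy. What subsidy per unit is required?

Required subsidy s = $39 per unit

At a seller price of 101, quantity supplied is -217 + 9·101 = 692.
Buyers absorb 692 only when they pay pb with 940 − 4·pb = 692, i.e. pb = 62.
s = ps − pb = 101 − 62 = 39.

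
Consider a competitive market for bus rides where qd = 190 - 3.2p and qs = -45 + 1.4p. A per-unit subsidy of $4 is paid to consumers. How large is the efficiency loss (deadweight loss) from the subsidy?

Deadweight loss = 896/115

Pre-subsidy: 190 - 3.2p = -45 + 1.4p gives p* = 1175/23, q* = 610/23.
With the rebate, buyers effectively pay pb = ps − 4, where ps is the price sellers receive.
Demand in terms of ps becomes qd = 190 − 3.2(ps − 4) = 202.8 - 3.2ps. Setting this equal to supply: 202.8 - 3.2ps = -45 + 1.4ps, so ps = 1239/23.
Buyers pay pb = 1239/23 − 4 = 1147/23; q' = -45 + 1.4·(1239/23) = 3498/115.
The subsidy expands output by 3498/115 − 610/23 = 448/115 past the efficient level; on those units the gap between marginal cost and willingness to pay runs from 0 up to 4.
DWL = ½ × 4 × 448/115 = 896/115.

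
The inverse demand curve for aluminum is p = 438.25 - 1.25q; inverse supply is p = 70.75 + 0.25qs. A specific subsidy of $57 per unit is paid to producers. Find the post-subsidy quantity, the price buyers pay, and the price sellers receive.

Pre-subsidy: 438.25 - 1.25q = 70.75 + 0.25q gives q* = 245 and p* = 132.
With the subsidy, sellers receive ps = pb + 57 for each unit, where pb is the price buyers pay.
On the curves, pb = 438.25 - 1.25q and ps = 70.75 + 0.25q; the wedge ps − pb = 57 gives 70.75 + 0.25q − (438.25 - 1.25q) = 57, so q' = 283.
Then pb = 438.25 − 1.25·283 = 84.5 and ps = 70.75 + 0.25·283 = 141.5.

q' = 283; buyers pay $84.5; sellers receive $141.5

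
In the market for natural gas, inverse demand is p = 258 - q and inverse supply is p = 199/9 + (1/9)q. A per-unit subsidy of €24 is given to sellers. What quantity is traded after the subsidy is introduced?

q' = 233.9

Pre-subsidy: 258 - q = 199/9 + (1/9)q gives q* = 212.3 and p* = 45.7.
With the subsidy, sellers receive ps = pb + 24 for each unit, where pb is the price buyers pay.
On the curves, pb = 258 - q and ps = 199/9 + (1/9)q; the wedge ps − pb = 24 gives 199/9 + (1/9)q − (258 - q) = 24, so q' = 233.9.
Then pb = 258 − 1·233.9 = 24.1 and ps = 199/9 + (1/9)·233.9 = 48.1.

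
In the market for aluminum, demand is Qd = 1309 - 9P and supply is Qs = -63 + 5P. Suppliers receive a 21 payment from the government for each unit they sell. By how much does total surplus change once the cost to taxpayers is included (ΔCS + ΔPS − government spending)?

Pre-subsidy: 1309 - 9P = -63 + 5P gives P* = 98, Q* = 427.
With the subsidy, sellers receive Ps = Pb + 21 for each unit, where Pb is the price buyers pay.
Supply in terms of Pb becomes Qs = -63 + 5(Pb + 21) = 42 + 5Pb. Setting this equal to demand: 1309 - 9Pb = 42 + 5Pb, so Pb = 90.5.
Sellers receive Ps = 90.5 + 21 = 111.5; Q' = 1309 − 9·90.5 = 494.5.
ΔCS = ½(427 + 494.5)(98 − 90.5) = 3455.625; ΔPS = ½(427 + 494.5)(111.5 − 98) = 6220.125.
Government spending = 21 × 494.5 = 10384.5.
Net change = 3455.625 + 6220.125 − 10384.5 = -708.75. The loss equals the DWL triangle ½·21·67.5.

Net change in total surplus = -708.75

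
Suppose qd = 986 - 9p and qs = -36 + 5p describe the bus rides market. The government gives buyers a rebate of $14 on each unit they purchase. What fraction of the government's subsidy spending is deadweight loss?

DWL / government spending = 45/748

Pre-subsidy: 986 - 9p = -36 + 5p gives p* = 73, q* = 329.
With the rebate, buyers effectively pay pb = ps − 14, where ps is the price sellers receive.
Demand in terms of ps becomes qd = 986 − 9(ps − 14) = 1112 - 9ps. Setting this equal to supply: 1112 - 9ps = -36 + 5ps, so ps = 82.
Buyers pay pb = 82 − 14 = 68; q' = -36 + 5·82 = 374.
ΔCS = ½(329 + 374)(73 − 68) = 1757.5; ΔPS = ½(329 + 374)(82 − 73) = 3163.5.
Government spending = 14 × 374 = 5236.
DWL = ½ × 14 × (374 − 329) = 315; fraction = 315 / 5236 = 45/748.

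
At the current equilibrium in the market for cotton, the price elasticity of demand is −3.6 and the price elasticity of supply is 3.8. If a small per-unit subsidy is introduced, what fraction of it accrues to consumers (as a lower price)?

Consumer share = 19/37

For a small subsidy around the equilibrium, the benefit split depends on the relative slopes, which at a point are proportional to the elasticities.
Buyer share = εs/(εs + |εd|) = 3.8/(3.8 + 3.6) = 19/37; seller share = |εd|/(εs + |εd|) = 18/37.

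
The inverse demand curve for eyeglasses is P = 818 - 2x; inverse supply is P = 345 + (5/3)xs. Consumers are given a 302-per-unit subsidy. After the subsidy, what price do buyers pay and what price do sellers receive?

Pre-subsidy: 818 - 2x = 345 + (5/3)x gives x* = 129 and P* = 560.
With the rebate, buyers effectively pay Pb = Ps − 302, where Ps is the price sellers receive.
On the curves, Pb = 818 - 2x and Ps = 345 + (5/3)x; the wedge Ps − Pb = 302 gives 345 + (5/3)x − (818 - 2x) = 302, so x' = 2325/11.
Then Pb = 818 − 2·(2325/11) = 4348/11 and Ps = 345 + (5/3)·(2325/11) = 7670/11.

Buyers pay 4348/11; sellers receive 7670/11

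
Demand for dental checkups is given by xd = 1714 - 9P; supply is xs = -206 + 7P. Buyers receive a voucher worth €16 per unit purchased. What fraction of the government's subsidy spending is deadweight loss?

DWL / government spending = 63/1394

Pre-subsidy: 1714 - 9P = -206 + 7P gives P* = 120, x* = 634.
With the rebate, buyers effectively pay Pb = Ps − 16, where Ps is the price sellers receive.
Demand in terms of Ps becomes xd = 1714 − 9(Ps − 16) = 1858 - 9Ps. Setting this equal to supply: 1858 - 9Ps = -206 + 7Ps, so Ps = 129.
Buyers pay Pb = 129 − 16 = 113; x' = -206 + 7·129 = 697.
ΔCS = ½(634 + 697)(120 − 113) = 4658.5; ΔPS = ½(634 + 697)(129 − 120) = 5989.5.
Government spending = 16 × 697 = 11152.
DWL = ½ × 16 × (697 − 634) = 504; fraction = 504 / 11152 = 63/1394.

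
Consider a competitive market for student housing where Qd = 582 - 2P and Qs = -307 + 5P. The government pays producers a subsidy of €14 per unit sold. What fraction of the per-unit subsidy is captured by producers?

Producer share = 2/7

Pre-subsidy: 582 - 2P = -307 + 5P gives P* = 127, Q* = 328.
With the subsidy, sellers receive Ps = Pb + 14 for each unit, where Pb is the price buyers pay.
Supply in terms of Pb becomes Qs = -307 + 5(Pb + 14) = -237 + 5Pb. Setting this equal to demand: 582 - 2Pb = -237 + 5Pb, so Pb = 117.
Sellers receive Ps = 117 + 14 = 131; Q' = 582 − 2·117 = 348.
Buyers' price falls by P* − Pb = 127 − 117 = 10; sellers' price rises by Ps − P* = 131 − 127 = 4.
So producers capture 4/14 = 2/7 of each unit of subsidy.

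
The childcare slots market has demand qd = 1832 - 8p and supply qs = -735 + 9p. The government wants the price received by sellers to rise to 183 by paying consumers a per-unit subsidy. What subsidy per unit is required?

At a seller price of 183, quantity supplied is -735 + 9·183 = 912.
Buyers absorb 912 only when they pay pb with 1832 − 8·pb = 912, i.e. pb = 115.
s = ps − pb = 183 − 115 = 68.

Required subsidy s = 68 per unit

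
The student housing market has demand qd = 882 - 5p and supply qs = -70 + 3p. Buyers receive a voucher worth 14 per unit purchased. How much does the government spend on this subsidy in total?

Government cost = 4385.5

Pre-subsidy: 882 - 5p = -70 + 3p gives p* = 119, q* = 287.
With the rebate, buyers effectively pay pb = ps − 14, where ps is the price sellers receive.
Demand in terms of ps becomes qd = 882 − 5(ps − 14) = 952 - 5ps. Setting this equal to supply: 952 - 5ps = -70 + 3ps, so ps = 127.75.
Buyers pay pb = 127.75 − 14 = 113.75; q' = -70 + 3·127.75 = 313.25.
Government outlay = subsidy × quantity = 14 × 313.25 = 4385.5.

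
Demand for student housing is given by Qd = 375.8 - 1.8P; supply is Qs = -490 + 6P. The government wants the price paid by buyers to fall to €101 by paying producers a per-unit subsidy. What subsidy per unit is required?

At a buyer price of 101, quantity demanded is 375.8 − 1.8·101 = 194.
Sellers supply 194 only when they receive Ps with -490 + 6·Ps = 194, i.e. Ps = 114.
s = Ps − Pb = 114 − 101 = 13.

Required subsidy s = €13 per unit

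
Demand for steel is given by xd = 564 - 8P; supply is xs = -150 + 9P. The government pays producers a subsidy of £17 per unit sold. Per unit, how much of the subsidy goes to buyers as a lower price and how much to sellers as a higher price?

Buyers gain £9 per unit; sellers gain £8 per unit

Pre-subsidy: 564 - 8P = -150 + 9P gives P* = 42, x* = 228.
With the subsidy, sellers receive Ps = Pb + 17 for each unit, where Pb is the price buyers pay.
Supply in terms of Pb becomes xs = -150 + 9(Pb + 17) = 3 + 9Pb. Setting this equal to demand: 564 - 8Pb = 3 + 9Pb, so Pb = 33.
Sellers receive Ps = 33 + 17 = 50; x' = 564 − 8·33 = 300.
Buyers' price falls by P* − Pb = 42 − 33 = 9; sellers' price rises by Ps − P* = 50 − 42 = 8.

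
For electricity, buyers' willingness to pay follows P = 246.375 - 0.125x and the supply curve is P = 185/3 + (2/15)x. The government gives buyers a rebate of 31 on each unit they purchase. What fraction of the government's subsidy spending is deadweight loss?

DWL / government spending = 12/167

Pre-subsidy: 246.375 - 0.125x = 185/3 + (2/15)x gives x* = 715 and P* = 157.
With the rebate, buyers effectively pay Pb = Ps − 31, where Ps is the price sellers receive.
On the curves, Pb = 246.375 - 0.125x and Ps = 185/3 + (2/15)x; the wedge Ps − Pb = 31 gives 185/3 + (2/15)x − (246.375 - 0.125x) = 31, so x' = 835.
Then Pb = 246.375 − 0.125·835 = 142 and Ps = 185/3 + (2/15)·835 = 173.
ΔCS = ½(715 + 835)(157 − 142) = 11625; ΔPS = ½(715 + 835)(173 − 157) = 12400.
Government spending = 31 × 835 = 25885.
DWL = ½ × 31 × (835 − 715) = 1860; fraction = 1860 / 25885 = 12/167.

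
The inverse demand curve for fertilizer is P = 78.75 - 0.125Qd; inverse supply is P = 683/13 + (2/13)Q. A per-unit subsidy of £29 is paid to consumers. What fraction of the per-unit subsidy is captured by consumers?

Consumer share = 13/29

Pre-subsidy: 78.75 - 0.125Q = 683/13 + (2/13)Q gives Q* = 94 and P* = 67.
With the rebate, buyers effectively pay Pb = Ps − 29, where Ps is the price sellers receive.
On the curves, Pb = 78.75 - 0.125Q and Ps = 683/13 + (2/13)Q; the wedge Ps − Pb = 29 gives 683/13 + (2/13)Q − (78.75 - 0.125Q) = 29, so Q' = 198.
Then Pb = 78.75 − 0.125·198 = 54 and Ps = 683/13 + (2/13)·198 = 83.
Buyers' price falls by P* − Pb = 67 − 54 = 13; sellers' price rises by Ps − P* = 83 − 67 = 16.
So consumers capture 13/29 = 13/29 of each unit of subsidy.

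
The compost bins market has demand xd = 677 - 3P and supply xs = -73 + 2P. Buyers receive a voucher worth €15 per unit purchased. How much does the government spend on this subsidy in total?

Government cost = €3675

Pre-subsidy: 677 - 3P = -73 + 2P gives P* = 150, x* = 227.
With the rebate, buyers effectively pay Pb = Ps − 15, where Ps is the price sellers receive.
Demand in terms of Ps becomes xd = 677 − 3(Ps − 15) = 722 - 3Ps. Setting this equal to supply: 722 - 3Ps = -73 + 2Ps, so Ps = 159.
Buyers pay Pb = 159 − 15 = 144; x' = -73 + 2·159 = 245.
Government outlay = subsidy × quantity = 15 × 245 = 3675.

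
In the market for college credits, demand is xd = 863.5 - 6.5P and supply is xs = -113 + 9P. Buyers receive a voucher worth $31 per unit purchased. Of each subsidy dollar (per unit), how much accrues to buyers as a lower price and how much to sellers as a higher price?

Pre-subsidy: 863.5 - 6.5P = -113 + 9P gives P* = 63, x* = 454.
With the rebate, buyers effectively pay Pb = Ps − 31, where Ps is the price sellers receive.
Demand in terms of Ps becomes xd = 863.5 − 6.5(Ps − 31) = 1065 - 6.5Ps. Setting this equal to supply: 1065 - 6.5Ps = -113 + 9Ps, so Ps = 76.
Buyers pay Pb = 76 − 31 = 45; x' = -113 + 9·76 = 571.
Buyers' price falls by P* − Pb = 63 − 45 = 18; sellers' price rises by Ps − P* = 76 − 63 = 13.

Buyers gain $18 per unit; sellers gain $13 per unit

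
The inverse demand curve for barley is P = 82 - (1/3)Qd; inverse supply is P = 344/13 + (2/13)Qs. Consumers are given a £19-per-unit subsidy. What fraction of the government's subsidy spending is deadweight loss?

DWL / government spending = 13/102

Pre-subsidy: 82 - (1/3)Q = 344/13 + (2/13)Q gives Q* = 114 and P* = 44.
With the rebate, buyers effectively pay Pb = Ps − 19, where Ps is the price sellers receive.
On the curves, Pb = 82 - (1/3)Q and Ps = 344/13 + (2/13)Q; the wedge Ps − Pb = 19 gives 344/13 + (2/13)Q − (82 - (1/3)Q) = 19, so Q' = 153.
Then Pb = 82 − (1/3)·153 = 31 and Ps = 344/13 + (2/13)·153 = 50.
ΔCS = ½(114 + 153)(44 − 31) = 1735.5; ΔPS = ½(114 + 153)(50 − 44) = 801.
Government spending = 19 × 153 = 2907.
DWL = ½ × 19 × (153 − 114) = 370.5; fraction = 370.5 / 2907 = 13/102.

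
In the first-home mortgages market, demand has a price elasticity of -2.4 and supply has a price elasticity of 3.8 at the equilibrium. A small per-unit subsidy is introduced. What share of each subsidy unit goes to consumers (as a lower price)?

For a small subsidy around the equilibrium, the benefit split depends on the relative slopes, which at a point are proportional to the elasticities.
Buyer share = εs/(εs + |εd|) = 3.8/(3.8 + 2.4) = 19/31; seller share = |εd|/(εs + |εd|) = 12/31.

Consumer share = 19/31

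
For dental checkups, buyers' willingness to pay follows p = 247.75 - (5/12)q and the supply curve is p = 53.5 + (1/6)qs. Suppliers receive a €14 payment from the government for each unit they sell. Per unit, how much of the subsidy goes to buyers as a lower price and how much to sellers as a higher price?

Buyers gain €10 per unit; sellers gain €4 per unit

Pre-subsidy: 247.75 - (5/12)q = 53.5 + (1/6)q gives q* = 333 and p* = 109.
With the subsidy, sellers receive ps = pb + 14 for each unit, where pb is the price buyers pay.
On the curves, pb = 247.75 - (5/12)q and ps = 53.5 + (1/6)q; the wedge ps − pb = 14 gives 53.5 + (1/6)q − (247.75 - (5/12)q) = 14, so q' = 357.
Then pb = 247.75 − (5/12)·357 = 99 and ps = 53.5 + (1/6)·357 = 113.
Buyers' price falls by p* − pb = 109 − 99 = 10; sellers' price rises by ps − p* = 113 − 109 = 4.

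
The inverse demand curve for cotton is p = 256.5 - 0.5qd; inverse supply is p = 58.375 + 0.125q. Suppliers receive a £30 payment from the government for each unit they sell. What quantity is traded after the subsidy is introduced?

Pre-subsidy: 256.5 - 0.5q = 58.375 + 0.125q gives q* = 317 and p* = 98.
With the subsidy, sellers receive ps = pb + 30 for each unit, where pb is the price buyers pay.
On the curves, pb = 256.5 - 0.5q and ps = 58.375 + 0.125q; the wedge ps − pb = 30 gives 58.375 + 0.125q − (256.5 - 0.5q) = 30, so q' = 365.
Then pb = 256.5 − 0.5·365 = 74 and ps = 58.375 + 0.125·365 = 104.

q' = 365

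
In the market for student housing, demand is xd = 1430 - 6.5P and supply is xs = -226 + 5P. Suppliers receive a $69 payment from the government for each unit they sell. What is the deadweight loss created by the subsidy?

Pre-subsidy: 1430 - 6.5P = -226 + 5P gives P* = 144, x* = 494.
With the subsidy, sellers receive Ps = Pb + 69 for each unit, where Pb is the price buyers pay.
Supply in terms of Pb becomes xs = -226 + 5(Pb + 69) = 119 + 5Pb. Setting this equal to demand: 1430 - 6.5Pb = 119 + 5Pb, so Pb = 114.
Sellers receive Ps = 114 + 69 = 183; x' = 1430 − 6.5·114 = 689.
The subsidy expands output by 689 − 494 = 195 past the efficient level; on those units the gap between marginal cost and willingness to pay runs from 0 up to 69.
DWL = ½ × 69 × 195 = 6727.5.

Deadweight loss = $6727.5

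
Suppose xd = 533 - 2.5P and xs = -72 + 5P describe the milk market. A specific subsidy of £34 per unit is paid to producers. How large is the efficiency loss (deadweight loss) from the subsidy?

Pre-subsidy: 533 - 2.5P = -72 + 5P gives P* = 242/3, x* = 994/3.
With the subsidy, sellers receive Ps = Pb + 34 for each unit, where Pb is the price buyers pay.
Supply in terms of Pb becomes xs = -72 + 5(Pb + 34) = 98 + 5Pb. Setting this equal to demand: 533 - 2.5Pb = 98 + 5Pb, so Pb = 58.
Sellers receive Ps = 58 + 34 = 92; x' = 533 − 2.5·58 = 388.
The subsidy expands output by 388 − 994/3 = 170/3 past the efficient level; on those units the gap between marginal cost and willingness to pay runs from 0 up to 34.
DWL = ½ × 34 × 170/3 = 2890/3.

Deadweight loss = 2890/3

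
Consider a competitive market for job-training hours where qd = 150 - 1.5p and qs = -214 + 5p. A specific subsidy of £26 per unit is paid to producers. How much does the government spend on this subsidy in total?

Pre-subsidy: 150 - 1.5p = -214 + 5p gives p* = 56, q* = 66.
With the subsidy, sellers receive ps = pb + 26 for each unit, where pb is the price buyers pay.
Supply in terms of pb becomes qs = -214 + 5(pb + 26) = -84 + 5pb. Setting this equal to demand: 150 - 1.5pb = -84 + 5pb, so pb = 36.
Sellers receive ps = 36 + 26 = 62; q' = 150 − 1.5·36 = 96.
Government outlay = subsidy × quantity = 26 × 96 = 2496.

Government cost = £2496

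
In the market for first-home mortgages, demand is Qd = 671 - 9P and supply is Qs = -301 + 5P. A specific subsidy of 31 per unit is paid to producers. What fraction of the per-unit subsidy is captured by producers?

Pre-subsidy: 671 - 9P = -301 + 5P gives P* = 486/7, Q* = 323/7.
With the subsidy, sellers receive Ps = Pb + 31 for each unit, where Pb is the price buyers pay.
Supply in terms of Pb becomes Qs = -301 + 5(Pb + 31) = -146 + 5Pb. Setting this equal to demand: 671 - 9Pb = -146 + 5Pb, so Pb = 817/14.
Sellers receive Ps = 817/14 + 31 = 1251/14; Q' = 671 − 9·(817/14) = 2041/14.
Buyers' price falls by P* − Pb = 486/7 − 817/14 = 155/14; sellers' price rises by Ps − P* = 1251/14 − 486/7 = 279/14.
So producers capture (279/14)/31 = 9/14 of each unit of subsidy.

Producer share = 9/14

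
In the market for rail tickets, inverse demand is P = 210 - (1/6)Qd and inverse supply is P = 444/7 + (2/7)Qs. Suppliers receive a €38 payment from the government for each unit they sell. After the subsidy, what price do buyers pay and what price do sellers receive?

Pre-subsidy: 210 - (1/6)Q = 444/7 + (2/7)Q gives Q* = 324 and P* = 156.
With the subsidy, sellers receive Ps = Pb + 38 for each unit, where Pb is the price buyers pay.
On the curves, Pb = 210 - (1/6)Q and Ps = 444/7 + (2/7)Q; the wedge Ps − Pb = 38 gives 444/7 + (2/7)Q − (210 - (1/6)Q) = 38, so Q' = 408.
Then Pb = 210 − (1/6)·408 = 142 and Ps = 444/7 + (2/7)·408 = 180.

Buyers pay €142; sellers receive €180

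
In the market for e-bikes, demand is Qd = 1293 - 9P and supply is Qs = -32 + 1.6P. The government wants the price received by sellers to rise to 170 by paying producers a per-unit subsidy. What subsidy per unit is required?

At a seller price of 170, quantity supplied is -32 + 1.6·170 = 240.
Buyers absorb 240 only when they pay Pb with 1293 − 9·Pb = 240, i.e. Pb = 117.
s = Ps − Pb = 170 − 117 = 53.

Required subsidy s = 53 per unit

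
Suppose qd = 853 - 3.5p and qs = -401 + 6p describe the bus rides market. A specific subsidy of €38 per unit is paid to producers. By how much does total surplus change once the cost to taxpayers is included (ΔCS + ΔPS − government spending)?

Net change in total surplus = -€1596

Pre-subsidy: 853 - 3.5p = -401 + 6p gives p* = 132, q* = 391.
With the subsidy, sellers receive ps = pb + 38 for each unit, where pb is the price buyers pay.
Supply in terms of pb becomes qs = -401 + 6(pb + 38) = -173 + 6pb. Setting this equal to demand: 853 - 3.5pb = -173 + 6pb, so pb = 108.
Sellers receive ps = 108 + 38 = 146; q' = 853 − 3.5·108 = 475.
ΔCS = ½(391 + 475)(132 − 108) = 10392; ΔPS = ½(391 + 475)(146 − 132) = 6062.
Government spending = 38 × 475 = 18050.
Net change = 10392 + 6062 − 18050 = -1596. The loss equals the DWL triangle ½·38·84.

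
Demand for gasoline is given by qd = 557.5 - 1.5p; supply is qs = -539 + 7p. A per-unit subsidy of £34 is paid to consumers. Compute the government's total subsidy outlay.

Pre-subsidy: 557.5 - 1.5p = -539 + 7p gives p* = 129, q* = 364.
With the rebate, buyers effectively pay pb = ps − 34, where ps is the price sellers receive.
Demand in terms of ps becomes qd = 557.5 − 1.5(ps − 34) = 608.5 - 1.5ps. Setting this equal to supply: 608.5 - 1.5ps = -539 + 7ps, so ps = 135.
Buyers pay pb = 135 − 34 = 101; q' = -539 + 7·135 = 406.
Government outlay = subsidy × quantity = 34 × 406 = 13804.

Government cost = £13804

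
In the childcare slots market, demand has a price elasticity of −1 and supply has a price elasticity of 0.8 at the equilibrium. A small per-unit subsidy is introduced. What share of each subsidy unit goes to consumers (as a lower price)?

Consumer share = 4/9

For a small subsidy around the equilibrium, the benefit split depends on the relative slopes, which at a point are proportional to the elasticities.
Buyer share = εs/(εs + |εd|) = 0.8/(0.8 + 1) = 4/9; seller share = |εd|/(εs + |εd|) = 5/9.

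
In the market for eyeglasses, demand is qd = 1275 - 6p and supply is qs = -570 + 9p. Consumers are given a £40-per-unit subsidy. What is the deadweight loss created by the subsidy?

Pre-subsidy: 1275 - 6p = -570 + 9p gives p* = 123, q* = 537.
With the rebate, buyers effectively pay pb = ps − 40, where ps is the price sellers receive.
Demand in terms of ps becomes qd = 1275 − 6(ps − 40) = 1515 - 6ps. Setting this equal to supply: 1515 - 6ps = -570 + 9ps, so ps = 139.
Buyers pay pb = 139 − 40 = 99; q' = -570 + 9·139 = 681.
The subsidy expands output by 681 − 537 = 144 past the efficient level; on those units the gap between marginal cost and willingness to pay runs from 0 up to 40.
DWL = ½ × 40 × 144 = 2880.

Deadweight loss = £2880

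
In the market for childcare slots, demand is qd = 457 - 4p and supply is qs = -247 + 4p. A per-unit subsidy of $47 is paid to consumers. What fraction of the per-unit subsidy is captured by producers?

Producer share = 0.5

Pre-subsidy: 457 - 4p = -247 + 4p gives p* = 88, q* = 105.
With the rebate, buyers effectively pay pb = ps − 47, where ps is the price sellers receive.
Demand in terms of ps becomes qd = 457 − 4(ps − 47) = 645 - 4ps. Setting this equal to supply: 645 - 4ps = -247 + 4ps, so ps = 111.5.
Buyers pay pb = 111.5 − 47 = 64.5; q' = -247 + 4·111.5 = 199.
Buyers' price falls by p* − pb = 88 − 64.5 = 23.5; sellers' price rises by ps − p* = 111.5 − 88 = 23.5.
So producers capture 23.5/47 = 0.5 of each unit of subsidy.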